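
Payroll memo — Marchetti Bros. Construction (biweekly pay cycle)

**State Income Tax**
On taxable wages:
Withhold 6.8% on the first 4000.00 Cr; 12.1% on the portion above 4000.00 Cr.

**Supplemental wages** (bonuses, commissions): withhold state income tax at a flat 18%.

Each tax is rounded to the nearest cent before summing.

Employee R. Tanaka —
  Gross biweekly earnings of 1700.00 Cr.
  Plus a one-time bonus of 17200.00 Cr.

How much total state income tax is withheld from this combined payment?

State Income Tax: taxable = 1700.00 Cr
  6.8% × 1700.00 Cr = 115.60 Cr
Supplemental (18% flat on bonus): 18% × 17200.00 Cr = 3096.00 Cr
Total state income tax: 115.60 Cr + 3096.00 Cr = 3211.60 Cr

3211.60 Cr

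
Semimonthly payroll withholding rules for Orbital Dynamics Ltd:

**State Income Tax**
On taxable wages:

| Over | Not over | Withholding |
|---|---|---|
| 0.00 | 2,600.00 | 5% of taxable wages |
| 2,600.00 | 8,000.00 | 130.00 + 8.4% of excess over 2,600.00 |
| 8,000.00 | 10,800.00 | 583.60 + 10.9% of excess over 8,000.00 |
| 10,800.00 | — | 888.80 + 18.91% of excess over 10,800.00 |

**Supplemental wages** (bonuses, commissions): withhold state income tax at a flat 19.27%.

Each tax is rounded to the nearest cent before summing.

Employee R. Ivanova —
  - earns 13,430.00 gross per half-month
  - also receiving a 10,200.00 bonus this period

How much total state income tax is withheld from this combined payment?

3,351.67

State Income Tax: taxable = 13,430.00
  888.80 + 18.91% × (13,430.00 − 10,800.00) = 888.80 + 18.91% × 2,630.00 = 1,386.13
Supplemental (19.27% flat on bonus): 19.27% × 10,200.00 = 1,965.54
Total state income tax: 1,386.13 + 1,965.54 = 3,351.67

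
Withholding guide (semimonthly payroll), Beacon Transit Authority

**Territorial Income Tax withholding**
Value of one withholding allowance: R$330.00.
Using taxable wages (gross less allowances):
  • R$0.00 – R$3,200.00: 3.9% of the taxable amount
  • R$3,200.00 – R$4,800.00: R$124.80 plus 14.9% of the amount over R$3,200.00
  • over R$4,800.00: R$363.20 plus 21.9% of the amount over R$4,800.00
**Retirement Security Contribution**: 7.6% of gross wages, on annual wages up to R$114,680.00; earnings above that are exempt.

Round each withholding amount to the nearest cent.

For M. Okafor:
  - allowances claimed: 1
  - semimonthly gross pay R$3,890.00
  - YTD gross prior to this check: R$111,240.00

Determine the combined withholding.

Territorial Income Tax: taxable = R$3,890.00 − 1×R$330.00 = R$3,560.00
  R$124.80 + 14.9% × (R$3,560.00 − R$3,200.00) = R$124.80 + 14.9% × R$360.00 = R$178.44
Retirement Security Contribution: cap R$114,680.00 − YTD R$111,240.00 = R$3,440.00 subject; 7.6% × R$3,440.00 = R$261.44
Total: R$178.44 + R$261.44 = R$439.88

R$439.88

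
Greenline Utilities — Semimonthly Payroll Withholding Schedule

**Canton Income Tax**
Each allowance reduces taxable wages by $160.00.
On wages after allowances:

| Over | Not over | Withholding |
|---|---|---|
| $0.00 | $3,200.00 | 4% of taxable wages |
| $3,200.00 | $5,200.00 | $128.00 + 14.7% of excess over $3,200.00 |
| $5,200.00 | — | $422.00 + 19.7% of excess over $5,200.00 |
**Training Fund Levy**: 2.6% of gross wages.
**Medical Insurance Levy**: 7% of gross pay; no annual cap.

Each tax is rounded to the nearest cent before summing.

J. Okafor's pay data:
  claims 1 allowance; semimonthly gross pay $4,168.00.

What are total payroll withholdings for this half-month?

$646.91

Canton Income Tax: taxable = $4,168.00 − 1×$160.00 = $4,008.00
  $128.00 + 14.7% × ($4,008.00 − $3,200.00) = $128.00 + 14.7% × $808.00 = $246.78
Training Fund Levy: 2.6% × $4,168.00 = $108.37
Medical Insurance Levy: 7% × $4,168.00 = $291.76
Total: $246.78 + $108.37 + $291.76 = $646.91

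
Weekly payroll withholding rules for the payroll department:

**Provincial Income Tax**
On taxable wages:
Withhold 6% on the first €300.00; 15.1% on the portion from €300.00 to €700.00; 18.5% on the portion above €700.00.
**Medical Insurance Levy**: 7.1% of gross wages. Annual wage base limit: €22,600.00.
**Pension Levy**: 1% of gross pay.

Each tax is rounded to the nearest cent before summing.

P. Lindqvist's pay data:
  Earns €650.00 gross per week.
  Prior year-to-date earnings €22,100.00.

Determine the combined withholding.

Provincial Income Tax: taxable = €650.00
  €18.00 + 15.1% × (€650.00 − €300.00) = €18.00 + 15.1% × €350.00 = €70.85
Medical Insurance Levy: cap €22,600.00 − YTD €22,100.00 = €500.00 subject; 7.1% × €500.00 = €35.50
Pension Levy: 1% × €650.00 = €6.50
Total: €70.85 + €35.50 + €6.50 = €112.85

€112.85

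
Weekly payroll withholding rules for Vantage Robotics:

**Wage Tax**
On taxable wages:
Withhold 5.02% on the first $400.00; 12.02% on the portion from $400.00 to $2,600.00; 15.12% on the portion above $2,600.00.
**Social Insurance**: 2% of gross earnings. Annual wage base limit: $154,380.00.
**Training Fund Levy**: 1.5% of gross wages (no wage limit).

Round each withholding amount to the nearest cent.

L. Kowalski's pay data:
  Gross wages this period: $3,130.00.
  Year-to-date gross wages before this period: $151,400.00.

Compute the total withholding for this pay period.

Wage Tax: taxable = $3,130.00
  $284.52 + 15.12% × ($3,130.00 − $2,600.00) = $284.52 + 15.12% × $530.00 = $364.66
Social Insurance: cap $154,380.00 − YTD $151,400.00 = $2,980.00 subject; 2% × $2,980.00 = $59.60
Training Fund Levy: 1.5% × $3,130.00 = $46.95
Total: $364.66 + $59.60 + $46.95 = $471.21

$471.21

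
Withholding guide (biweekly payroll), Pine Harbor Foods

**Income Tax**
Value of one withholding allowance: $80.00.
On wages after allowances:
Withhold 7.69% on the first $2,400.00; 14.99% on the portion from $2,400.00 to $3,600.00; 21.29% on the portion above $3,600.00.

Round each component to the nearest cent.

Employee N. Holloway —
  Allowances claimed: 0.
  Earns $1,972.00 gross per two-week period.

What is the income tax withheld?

$151.65

Income Tax: taxable = $1,972.00
  7.69% × $1,972.00 = $151.65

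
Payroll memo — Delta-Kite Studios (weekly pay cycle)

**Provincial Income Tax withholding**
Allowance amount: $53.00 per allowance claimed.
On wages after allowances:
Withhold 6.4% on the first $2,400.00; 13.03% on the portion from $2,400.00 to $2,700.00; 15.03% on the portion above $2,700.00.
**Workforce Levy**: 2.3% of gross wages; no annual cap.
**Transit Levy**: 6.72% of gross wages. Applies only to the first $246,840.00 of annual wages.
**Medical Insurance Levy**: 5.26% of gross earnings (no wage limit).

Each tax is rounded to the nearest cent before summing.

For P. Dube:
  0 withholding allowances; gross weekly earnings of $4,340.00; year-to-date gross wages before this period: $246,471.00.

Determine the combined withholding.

Provincial Income Tax: taxable = $4,340.00
  $192.69 + 15.03% × ($4,340.00 − $2,700.00) = $192.69 + 15.03% × $1,640.00 = $439.18
Workforce Levy: 2.3% × $4,340.00 = $99.82
Transit Levy: cap $246,840.00 − YTD $246,471.00 = $369.00 subject; 6.72% × $369.00 = $24.80
Medical Insurance Levy: 5.26% × $4,340.00 = $228.28
Total: $439.18 + $99.82 + $24.80 + $228.28 = $792.08

$792.08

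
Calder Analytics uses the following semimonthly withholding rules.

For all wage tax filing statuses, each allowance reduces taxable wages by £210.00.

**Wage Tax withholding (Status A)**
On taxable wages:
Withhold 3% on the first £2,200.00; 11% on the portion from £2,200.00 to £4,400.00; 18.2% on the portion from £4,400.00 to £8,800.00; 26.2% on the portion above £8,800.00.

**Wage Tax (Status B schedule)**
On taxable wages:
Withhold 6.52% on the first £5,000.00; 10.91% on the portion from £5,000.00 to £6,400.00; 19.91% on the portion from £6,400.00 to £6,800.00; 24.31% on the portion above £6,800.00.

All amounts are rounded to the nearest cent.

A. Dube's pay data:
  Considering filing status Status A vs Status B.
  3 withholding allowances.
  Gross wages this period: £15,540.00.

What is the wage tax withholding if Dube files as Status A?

Wage Tax (Status A): taxable = £15,540.00 − 3×£210.00 = £14,910.00
  £1,108.80 + 26.2% × (£14,910.00 − £8,800.00) = £1,108.80 + 26.2% × £6,110.00 = £2,709.62

£2,709.62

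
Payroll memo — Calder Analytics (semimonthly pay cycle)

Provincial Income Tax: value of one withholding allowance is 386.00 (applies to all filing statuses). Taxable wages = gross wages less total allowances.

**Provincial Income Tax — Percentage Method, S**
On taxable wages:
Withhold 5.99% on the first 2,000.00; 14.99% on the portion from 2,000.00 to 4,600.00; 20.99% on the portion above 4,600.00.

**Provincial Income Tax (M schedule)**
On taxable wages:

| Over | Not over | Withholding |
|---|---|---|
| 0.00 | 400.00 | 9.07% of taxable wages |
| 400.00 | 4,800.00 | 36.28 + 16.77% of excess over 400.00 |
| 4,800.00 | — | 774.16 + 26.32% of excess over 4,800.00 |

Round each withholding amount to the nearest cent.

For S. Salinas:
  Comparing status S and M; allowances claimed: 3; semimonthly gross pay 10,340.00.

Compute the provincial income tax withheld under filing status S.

Provincial Income Tax (S): taxable = 10,340.00 − 3×386.00 = 9,182.00
  509.54 + 20.99% × (9,182.00 − 4,600.00) = 509.54 + 20.99% × 4,582.00 = 1,471.30

1,471.30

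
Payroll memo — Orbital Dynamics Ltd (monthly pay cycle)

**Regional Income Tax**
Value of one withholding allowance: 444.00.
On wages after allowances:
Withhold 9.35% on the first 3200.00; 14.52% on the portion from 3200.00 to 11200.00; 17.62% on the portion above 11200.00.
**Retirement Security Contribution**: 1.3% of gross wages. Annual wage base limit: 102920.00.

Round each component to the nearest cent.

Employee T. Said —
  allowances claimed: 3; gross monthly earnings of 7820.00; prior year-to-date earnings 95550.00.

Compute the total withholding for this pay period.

872.43

Regional Income Tax: taxable = 7820.00 − 3×444.00 = 6488.00
  299.20 + 14.52% × (6488.00 − 3200.00) = 299.20 + 14.52% × 3288.00 = 776.62
Retirement Security Contribution: cap 102920.00 − YTD 95550.00 = 7370.00 subject; 1.3% × 7370.00 = 95.81
Total: 776.62 + 95.81 = 872.43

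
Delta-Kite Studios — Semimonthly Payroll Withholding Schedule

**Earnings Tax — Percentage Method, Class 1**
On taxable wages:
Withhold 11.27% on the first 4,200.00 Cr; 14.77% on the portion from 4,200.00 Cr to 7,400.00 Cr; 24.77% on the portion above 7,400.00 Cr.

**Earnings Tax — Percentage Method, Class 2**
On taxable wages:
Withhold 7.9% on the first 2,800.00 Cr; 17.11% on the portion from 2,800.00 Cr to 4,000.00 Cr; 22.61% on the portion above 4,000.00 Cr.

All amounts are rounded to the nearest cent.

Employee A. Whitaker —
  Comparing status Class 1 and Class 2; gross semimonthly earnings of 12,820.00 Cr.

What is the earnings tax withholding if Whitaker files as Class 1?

2,288.51 Cr

Earnings Tax (Class 1): taxable = 12,820.00 Cr
  945.98 Cr + 24.77% × (12,820.00 Cr − 7,400.00 Cr) = 945.98 Cr + 24.77% × 5,420.00 Cr = 2,288.51 Cr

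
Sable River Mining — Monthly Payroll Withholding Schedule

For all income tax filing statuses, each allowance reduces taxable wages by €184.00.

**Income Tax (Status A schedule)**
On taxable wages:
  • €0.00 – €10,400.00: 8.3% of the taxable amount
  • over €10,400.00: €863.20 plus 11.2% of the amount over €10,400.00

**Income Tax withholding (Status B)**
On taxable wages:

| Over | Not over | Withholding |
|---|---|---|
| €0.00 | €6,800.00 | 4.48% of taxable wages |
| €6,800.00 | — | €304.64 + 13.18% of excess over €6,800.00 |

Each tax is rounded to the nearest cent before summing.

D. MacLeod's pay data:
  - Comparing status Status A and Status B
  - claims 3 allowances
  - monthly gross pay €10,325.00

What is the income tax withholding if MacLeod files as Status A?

Income Tax (Status A): taxable = €10,325.00 − 3×€184.00 = €9,773.00
  8.3% × €9,773.00 = €811.16

€811.16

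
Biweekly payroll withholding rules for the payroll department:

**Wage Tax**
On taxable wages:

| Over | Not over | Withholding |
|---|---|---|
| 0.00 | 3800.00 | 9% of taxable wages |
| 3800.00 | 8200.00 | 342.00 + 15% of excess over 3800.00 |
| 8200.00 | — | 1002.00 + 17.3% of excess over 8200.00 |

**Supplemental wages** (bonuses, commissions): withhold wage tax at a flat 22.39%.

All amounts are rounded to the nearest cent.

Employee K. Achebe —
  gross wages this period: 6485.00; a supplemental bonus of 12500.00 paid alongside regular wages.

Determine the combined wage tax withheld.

Wage Tax: taxable = 6485.00
  342.00 + 15% × (6485.00 − 3800.00) = 342.00 + 15% × 2685.00 = 744.75
Supplemental (22.39% flat on bonus): 22.39% × 12500.00 = 2798.75
Total wage tax: 744.75 + 2798.75 = 3543.50

3543.50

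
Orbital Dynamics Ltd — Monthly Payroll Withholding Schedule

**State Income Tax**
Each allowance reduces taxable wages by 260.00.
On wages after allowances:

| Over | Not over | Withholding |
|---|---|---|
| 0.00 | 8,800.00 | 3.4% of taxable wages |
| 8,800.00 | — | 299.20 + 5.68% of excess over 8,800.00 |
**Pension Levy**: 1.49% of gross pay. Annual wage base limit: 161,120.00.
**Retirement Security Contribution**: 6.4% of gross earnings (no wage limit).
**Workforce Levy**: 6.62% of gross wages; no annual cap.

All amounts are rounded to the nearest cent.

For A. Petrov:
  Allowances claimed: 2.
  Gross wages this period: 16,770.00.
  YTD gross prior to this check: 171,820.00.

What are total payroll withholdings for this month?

2,905.81

State Income Tax: taxable = 16,770.00 − 2×260.00 = 16,250.00
  299.20 + 5.68% × (16,250.00 − 8,800.00) = 299.20 + 5.68% × 7,450.00 = 722.36
Pension Levy: YTD 171,820.00 ≥ cap 161,120.00 → 0.00
Retirement Security Contribution: 6.4% × 16,770.00 = 1,073.28
Workforce Levy: 6.62% × 16,770.00 = 1,110.17
Total: 722.36 + 0.00 + 1,073.28 + 1,110.17 = 2,905.81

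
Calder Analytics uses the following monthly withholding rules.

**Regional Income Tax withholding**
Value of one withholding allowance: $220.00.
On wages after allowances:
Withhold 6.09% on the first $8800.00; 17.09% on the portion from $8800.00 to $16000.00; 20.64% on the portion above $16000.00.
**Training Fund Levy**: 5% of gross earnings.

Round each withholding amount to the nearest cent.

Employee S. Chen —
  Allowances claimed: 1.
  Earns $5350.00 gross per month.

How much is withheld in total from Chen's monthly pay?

$579.92

Regional Income Tax: taxable = $5350.00 − 1×$220.00 = $5130.00
  6.09% × $5130.00 = $312.42
Training Fund Levy: 5% × $5350.00 = $267.50
Total: $312.42 + $267.50 = $579.92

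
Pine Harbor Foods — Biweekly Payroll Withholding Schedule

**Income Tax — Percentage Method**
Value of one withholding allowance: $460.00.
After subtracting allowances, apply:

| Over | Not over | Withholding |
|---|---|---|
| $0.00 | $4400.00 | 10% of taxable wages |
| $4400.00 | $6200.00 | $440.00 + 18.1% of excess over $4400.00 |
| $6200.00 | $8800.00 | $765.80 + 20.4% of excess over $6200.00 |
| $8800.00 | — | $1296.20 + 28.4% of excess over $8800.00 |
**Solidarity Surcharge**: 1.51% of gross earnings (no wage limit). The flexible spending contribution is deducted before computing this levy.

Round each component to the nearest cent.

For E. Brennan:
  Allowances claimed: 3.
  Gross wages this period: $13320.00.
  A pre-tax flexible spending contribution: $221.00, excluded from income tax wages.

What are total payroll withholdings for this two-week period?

$2322.99

Income Tax: taxable = $13320.00 − $221.00 − 3×$460.00 = $11719.00
  $1296.20 + 28.4% × ($11719.00 − $8800.00) = $1296.20 + 28.4% × $2919.00 = $2125.20
Solidarity Surcharge: 1.51% × $13099.00 = $197.79
Total: $2125.20 + $197.79 = $2322.99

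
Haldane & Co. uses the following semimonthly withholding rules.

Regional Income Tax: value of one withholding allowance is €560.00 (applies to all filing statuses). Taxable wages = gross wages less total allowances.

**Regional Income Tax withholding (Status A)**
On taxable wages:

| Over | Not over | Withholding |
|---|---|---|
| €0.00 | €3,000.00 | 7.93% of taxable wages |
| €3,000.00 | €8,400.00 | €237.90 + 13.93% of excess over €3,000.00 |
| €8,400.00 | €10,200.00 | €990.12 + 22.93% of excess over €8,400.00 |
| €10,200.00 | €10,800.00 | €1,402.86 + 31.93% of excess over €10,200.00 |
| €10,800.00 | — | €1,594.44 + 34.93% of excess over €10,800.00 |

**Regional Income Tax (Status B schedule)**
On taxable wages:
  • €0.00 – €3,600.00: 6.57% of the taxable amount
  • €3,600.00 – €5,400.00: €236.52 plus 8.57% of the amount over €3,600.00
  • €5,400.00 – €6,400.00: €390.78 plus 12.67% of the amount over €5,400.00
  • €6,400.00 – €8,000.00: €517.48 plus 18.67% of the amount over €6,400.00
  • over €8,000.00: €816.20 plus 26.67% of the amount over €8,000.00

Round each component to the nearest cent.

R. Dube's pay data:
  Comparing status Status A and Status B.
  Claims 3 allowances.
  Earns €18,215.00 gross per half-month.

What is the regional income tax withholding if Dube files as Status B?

€3,092.48

Regional Income Tax (Status B): taxable = €18,215.00 − 3×€560.00 = €16,535.00
  €816.20 + 26.67% × (€16,535.00 − €8,000.00) = €816.20 + 26.67% × €8,535.00 = €3,092.48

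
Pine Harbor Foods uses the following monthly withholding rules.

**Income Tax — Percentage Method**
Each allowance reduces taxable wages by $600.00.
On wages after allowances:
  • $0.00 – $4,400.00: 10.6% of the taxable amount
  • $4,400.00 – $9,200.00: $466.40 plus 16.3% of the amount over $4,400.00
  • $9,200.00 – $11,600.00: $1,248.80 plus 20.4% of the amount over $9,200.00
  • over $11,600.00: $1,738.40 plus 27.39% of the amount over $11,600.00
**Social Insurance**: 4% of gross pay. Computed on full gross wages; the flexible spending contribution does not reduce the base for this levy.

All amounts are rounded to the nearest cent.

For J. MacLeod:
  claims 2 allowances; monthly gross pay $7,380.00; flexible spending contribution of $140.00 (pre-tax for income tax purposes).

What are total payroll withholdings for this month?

$1,028.92

Income Tax: taxable = $7,380.00 − $140.00 − 2×$600.00 = $6,040.00
  $466.40 + 16.3% × ($6,040.00 − $4,400.00) = $466.40 + 16.3% × $1,640.00 = $733.72
Social Insurance: 4% × $7,380.00 = $295.20
Total: $733.72 + $295.20 = $1,028.92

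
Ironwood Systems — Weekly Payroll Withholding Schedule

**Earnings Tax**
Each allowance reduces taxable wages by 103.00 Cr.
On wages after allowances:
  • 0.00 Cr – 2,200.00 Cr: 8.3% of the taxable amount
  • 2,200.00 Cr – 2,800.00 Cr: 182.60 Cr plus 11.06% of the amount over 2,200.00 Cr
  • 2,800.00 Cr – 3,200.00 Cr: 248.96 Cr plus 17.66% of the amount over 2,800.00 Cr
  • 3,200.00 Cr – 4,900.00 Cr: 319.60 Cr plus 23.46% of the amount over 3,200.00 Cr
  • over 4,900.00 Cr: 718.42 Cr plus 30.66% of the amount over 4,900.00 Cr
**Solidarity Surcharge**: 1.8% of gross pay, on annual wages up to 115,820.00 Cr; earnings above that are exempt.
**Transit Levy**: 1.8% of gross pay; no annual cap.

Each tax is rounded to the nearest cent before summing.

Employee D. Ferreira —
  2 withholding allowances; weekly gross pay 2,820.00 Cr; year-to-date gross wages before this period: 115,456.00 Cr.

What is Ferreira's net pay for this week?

Earnings Tax: taxable = 2,820.00 Cr − 2×103.00 Cr = 2,614.00 Cr
  182.60 Cr + 11.06% × (2,614.00 Cr − 2,200.00 Cr) = 182.60 Cr + 11.06% × 414.00 Cr = 228.39 Cr
Solidarity Surcharge: cap 115,820.00 Cr − YTD 115,456.00 Cr = 364.00 Cr subject; 1.8% × 364.00 Cr = 6.55 Cr
Transit Levy: 1.8% × 2,820.00 Cr = 50.76 Cr
Total withheld: 228.39 Cr + 6.55 Cr + 50.76 Cr = 285.70 Cr
Net pay: 2,820.00 Cr − 285.70 Cr = 2,534.30 Cr

2,534.30 Cr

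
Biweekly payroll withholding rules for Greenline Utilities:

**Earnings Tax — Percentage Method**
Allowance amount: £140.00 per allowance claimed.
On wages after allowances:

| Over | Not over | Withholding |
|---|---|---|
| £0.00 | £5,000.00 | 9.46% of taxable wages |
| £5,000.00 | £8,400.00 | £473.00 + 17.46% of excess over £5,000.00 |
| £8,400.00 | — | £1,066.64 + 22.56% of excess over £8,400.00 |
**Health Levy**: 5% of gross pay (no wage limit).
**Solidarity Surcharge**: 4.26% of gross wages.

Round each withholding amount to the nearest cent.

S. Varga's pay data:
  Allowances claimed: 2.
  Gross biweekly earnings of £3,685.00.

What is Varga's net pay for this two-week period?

£3,021.66

Earnings Tax: taxable = £3,685.00 − 2×£140.00 = £3,405.00
  9.46% × £3,405.00 = £322.11
Health Levy: 5% × £3,685.00 = £184.25
Solidarity Surcharge: 4.26% × £3,685.00 = £156.98
Total withheld: £322.11 + £184.25 + £156.98 = £663.34
Net pay: £3,685.00 − £663.34 = £3,021.66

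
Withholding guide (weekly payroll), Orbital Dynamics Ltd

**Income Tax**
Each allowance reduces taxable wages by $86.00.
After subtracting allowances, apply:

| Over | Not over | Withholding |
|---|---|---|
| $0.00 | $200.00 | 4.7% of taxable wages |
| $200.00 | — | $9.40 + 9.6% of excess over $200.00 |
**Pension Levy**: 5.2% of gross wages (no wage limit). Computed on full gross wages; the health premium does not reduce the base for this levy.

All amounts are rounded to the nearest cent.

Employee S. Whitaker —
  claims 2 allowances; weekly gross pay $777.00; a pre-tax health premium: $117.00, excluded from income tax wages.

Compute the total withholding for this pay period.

Income Tax: taxable = $777.00 − $117.00 − 2×$86.00 = $488.00
  $9.40 + 9.6% × ($488.00 − $200.00) = $9.40 + 9.6% × $288.00 = $37.05
Pension Levy: 5.2% × $777.00 = $40.40
Total: $37.05 + $40.40 = $77.45

$77.45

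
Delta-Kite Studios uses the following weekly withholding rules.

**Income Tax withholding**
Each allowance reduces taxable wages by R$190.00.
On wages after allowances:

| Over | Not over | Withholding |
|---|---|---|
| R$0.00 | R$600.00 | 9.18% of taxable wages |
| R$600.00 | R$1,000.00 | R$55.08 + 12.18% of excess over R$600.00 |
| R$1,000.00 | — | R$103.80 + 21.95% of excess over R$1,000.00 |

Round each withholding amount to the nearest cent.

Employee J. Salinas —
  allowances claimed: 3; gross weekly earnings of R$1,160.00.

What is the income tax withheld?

R$54.16

Income Tax: taxable = R$1,160.00 − 3×R$190.00 = R$590.00
  9.18% × R$590.00 = R$54.16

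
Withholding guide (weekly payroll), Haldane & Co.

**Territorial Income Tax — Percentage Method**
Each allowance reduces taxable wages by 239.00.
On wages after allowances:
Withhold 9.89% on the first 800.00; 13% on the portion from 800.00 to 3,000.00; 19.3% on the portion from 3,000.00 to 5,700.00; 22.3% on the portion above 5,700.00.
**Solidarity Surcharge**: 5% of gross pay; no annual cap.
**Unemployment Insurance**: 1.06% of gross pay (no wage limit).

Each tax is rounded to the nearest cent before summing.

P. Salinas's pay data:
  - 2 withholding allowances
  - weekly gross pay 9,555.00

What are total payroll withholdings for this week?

Territorial Income Tax: taxable = 9,555.00 − 2×239.00 = 9,077.00
  886.22 + 22.3% × (9,077.00 − 5,700.00) = 886.22 + 22.3% × 3,377.00 = 1,639.29
Solidarity Surcharge: 5% × 9,555.00 = 477.75
Unemployment Insurance: 1.06% × 9,555.00 = 101.28
Total: 1,639.29 + 477.75 + 101.28 = 2,218.32

2,218.32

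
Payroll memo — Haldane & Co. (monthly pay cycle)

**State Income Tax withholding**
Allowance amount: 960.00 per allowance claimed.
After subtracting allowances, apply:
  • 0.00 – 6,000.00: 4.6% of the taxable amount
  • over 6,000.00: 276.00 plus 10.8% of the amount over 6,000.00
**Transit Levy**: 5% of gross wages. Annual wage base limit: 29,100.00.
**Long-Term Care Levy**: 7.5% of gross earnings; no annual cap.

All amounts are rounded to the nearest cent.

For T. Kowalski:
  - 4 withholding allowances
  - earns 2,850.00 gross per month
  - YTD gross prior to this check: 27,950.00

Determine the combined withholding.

State Income Tax: taxable = 2,850.00 − 4×960.00 = -990.00
  Taxable ≤ 0 → 0.00
Transit Levy: cap 29,100.00 − YTD 27,950.00 = 1,150.00 subject; 5% × 1,150.00 = 57.50
Long-Term Care Levy: 7.5% × 2,850.00 = 213.75
Total: 0.00 + 57.50 + 213.75 = 271.25

271.25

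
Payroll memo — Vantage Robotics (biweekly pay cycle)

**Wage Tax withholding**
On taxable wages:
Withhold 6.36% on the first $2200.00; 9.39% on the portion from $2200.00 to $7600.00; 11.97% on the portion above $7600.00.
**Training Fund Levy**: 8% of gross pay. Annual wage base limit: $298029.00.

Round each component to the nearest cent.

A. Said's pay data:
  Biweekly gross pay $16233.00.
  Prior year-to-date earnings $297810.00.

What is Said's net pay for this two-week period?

Wage Tax: taxable = $16233.00
  $646.98 + 11.97% × ($16233.00 − $7600.00) = $646.98 + 11.97% × $8633.00 = $1680.35
Training Fund Levy: cap $298029.00 − YTD $297810.00 = $219.00 subject; 8% × $219.00 = $17.52
Total withheld: $1680.35 + $17.52 = $1697.87
Net pay: $16233.00 − $1697.87 = $14535.13

$14535.13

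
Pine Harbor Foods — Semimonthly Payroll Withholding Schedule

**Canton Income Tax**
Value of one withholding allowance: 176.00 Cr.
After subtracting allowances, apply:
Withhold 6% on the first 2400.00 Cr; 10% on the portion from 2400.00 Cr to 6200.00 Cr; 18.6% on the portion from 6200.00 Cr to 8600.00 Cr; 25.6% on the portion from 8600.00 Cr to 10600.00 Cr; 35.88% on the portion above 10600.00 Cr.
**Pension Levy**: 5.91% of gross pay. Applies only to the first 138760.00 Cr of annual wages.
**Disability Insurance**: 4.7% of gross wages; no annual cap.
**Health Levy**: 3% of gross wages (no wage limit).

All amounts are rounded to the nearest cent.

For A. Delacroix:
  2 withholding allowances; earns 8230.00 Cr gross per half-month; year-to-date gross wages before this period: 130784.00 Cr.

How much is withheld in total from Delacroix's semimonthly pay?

Canton Income Tax: taxable = 8230.00 Cr − 2×176.00 Cr = 7878.00 Cr
  524.00 Cr + 18.6% × (7878.00 Cr − 6200.00 Cr) = 524.00 Cr + 18.6% × 1678.00 Cr = 836.11 Cr
Pension Levy: cap 138760.00 Cr − YTD 130784.00 Cr = 7976.00 Cr subject; 5.91% × 7976.00 Cr = 471.38 Cr
Disability Insurance: 4.7% × 8230.00 Cr = 386.81 Cr
Health Levy: 3% × 8230.00 Cr = 246.90 Cr
Total: 836.11 Cr + 471.38 Cr + 386.81 Cr + 246.90 Cr = 1941.20 Cr

1941.20 Cr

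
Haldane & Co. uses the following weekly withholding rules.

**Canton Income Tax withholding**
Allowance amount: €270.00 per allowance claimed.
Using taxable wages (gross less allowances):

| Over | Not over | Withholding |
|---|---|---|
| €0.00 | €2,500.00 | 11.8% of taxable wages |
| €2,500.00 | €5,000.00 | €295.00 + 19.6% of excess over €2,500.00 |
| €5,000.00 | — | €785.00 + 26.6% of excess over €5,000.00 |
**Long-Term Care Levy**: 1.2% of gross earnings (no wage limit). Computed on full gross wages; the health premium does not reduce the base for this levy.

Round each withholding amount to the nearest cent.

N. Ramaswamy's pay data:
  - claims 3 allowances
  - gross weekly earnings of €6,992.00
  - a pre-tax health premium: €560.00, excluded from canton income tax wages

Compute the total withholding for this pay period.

€1,034.35

Canton Income Tax: taxable = €6,992.00 − €560.00 − 3×€270.00 = €5,622.00
  €785.00 + 26.6% × (€5,622.00 − €5,000.00) = €785.00 + 26.6% × €622.00 = €950.45
Long-Term Care Levy: 1.2% × €6,992.00 = €83.90
Total: €950.45 + €83.90 = €1,034.35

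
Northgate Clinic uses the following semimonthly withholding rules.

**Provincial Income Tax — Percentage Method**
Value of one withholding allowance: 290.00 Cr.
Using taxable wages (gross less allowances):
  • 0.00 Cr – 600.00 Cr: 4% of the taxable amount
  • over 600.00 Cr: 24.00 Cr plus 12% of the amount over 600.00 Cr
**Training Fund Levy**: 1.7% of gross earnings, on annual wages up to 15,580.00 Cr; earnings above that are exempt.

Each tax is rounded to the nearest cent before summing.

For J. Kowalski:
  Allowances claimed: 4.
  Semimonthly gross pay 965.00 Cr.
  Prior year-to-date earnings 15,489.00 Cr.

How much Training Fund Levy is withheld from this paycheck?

Training Fund Levy: cap 15,580.00 Cr − YTD 15,489.00 Cr = 91.00 Cr subject; 1.7% × 91.00 Cr = 1.55 Cr

1.55 Cr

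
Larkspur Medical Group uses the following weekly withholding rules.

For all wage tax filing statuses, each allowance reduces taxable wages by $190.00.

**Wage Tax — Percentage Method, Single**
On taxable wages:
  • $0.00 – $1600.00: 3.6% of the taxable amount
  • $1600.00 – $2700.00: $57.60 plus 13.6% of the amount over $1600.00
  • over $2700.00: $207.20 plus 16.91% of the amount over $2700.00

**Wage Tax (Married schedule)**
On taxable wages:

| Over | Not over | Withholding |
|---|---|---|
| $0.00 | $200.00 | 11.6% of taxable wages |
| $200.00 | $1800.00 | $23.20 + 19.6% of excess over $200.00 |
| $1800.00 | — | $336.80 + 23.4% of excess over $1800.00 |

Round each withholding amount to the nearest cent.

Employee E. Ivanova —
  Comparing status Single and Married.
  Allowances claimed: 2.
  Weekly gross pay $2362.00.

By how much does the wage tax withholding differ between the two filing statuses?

$269.84

Wage Tax (Single): taxable = $2362.00 − 2×$190.00 = $1982.00
  $57.60 + 13.6% × ($1982.00 − $1600.00) = $57.60 + 13.6% × $382.00 = $109.55
Wage Tax (Married): taxable = $2362.00 − 2×$190.00 = $1982.00
  $336.80 + 23.4% × ($1982.00 − $1800.00) = $336.80 + 23.4% × $182.00 = $379.39
Difference: |$109.55 − $379.39| = $269.84 (higher under Married)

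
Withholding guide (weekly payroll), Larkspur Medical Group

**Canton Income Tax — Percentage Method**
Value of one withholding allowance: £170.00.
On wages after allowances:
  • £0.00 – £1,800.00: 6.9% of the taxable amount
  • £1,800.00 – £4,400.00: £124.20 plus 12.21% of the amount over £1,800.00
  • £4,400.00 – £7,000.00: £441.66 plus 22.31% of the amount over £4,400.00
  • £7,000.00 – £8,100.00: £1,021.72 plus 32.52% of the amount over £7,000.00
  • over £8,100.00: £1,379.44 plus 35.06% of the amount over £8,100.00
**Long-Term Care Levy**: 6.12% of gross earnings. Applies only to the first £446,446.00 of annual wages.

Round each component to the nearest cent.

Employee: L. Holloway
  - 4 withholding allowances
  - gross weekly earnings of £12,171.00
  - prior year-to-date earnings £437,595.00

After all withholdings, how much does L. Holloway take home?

£9,061.00

Canton Income Tax: taxable = £12,171.00 − 4×£170.00 = £11,491.00
  £1,379.44 + 35.06% × (£11,491.00 − £8,100.00) = £1,379.44 + 35.06% × £3,391.00 = £2,568.32
Long-Term Care Levy: cap £446,446.00 − YTD £437,595.00 = £8,851.00 subject; 6.12% × £8,851.00 = £541.68
Total withheld: £2,568.32 + £541.68 = £3,110.00
Net pay: £12,171.00 − £3,110.00 = £9,061.00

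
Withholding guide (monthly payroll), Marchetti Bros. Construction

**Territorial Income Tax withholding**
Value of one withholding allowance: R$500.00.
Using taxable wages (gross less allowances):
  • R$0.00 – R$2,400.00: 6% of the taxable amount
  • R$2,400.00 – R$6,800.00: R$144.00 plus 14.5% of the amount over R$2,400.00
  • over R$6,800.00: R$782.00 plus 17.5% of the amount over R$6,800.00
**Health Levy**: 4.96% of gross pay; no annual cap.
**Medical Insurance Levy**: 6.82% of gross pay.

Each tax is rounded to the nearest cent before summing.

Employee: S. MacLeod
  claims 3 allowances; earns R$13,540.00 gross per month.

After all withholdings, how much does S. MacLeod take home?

R$10,245.99

Territorial Income Tax: taxable = R$13,540.00 − 3×R$500.00 = R$12,040.00
  R$782.00 + 17.5% × (R$12,040.00 − R$6,800.00) = R$782.00 + 17.5% × R$5,240.00 = R$1,699.00
Health Levy: 4.96% × R$13,540.00 = R$671.58
Medical Insurance Levy: 6.82% × R$13,540.00 = R$923.43
Total withheld: R$1,699.00 + R$671.58 + R$923.43 = R$3,294.01
Net pay: R$13,540.00 − R$3,294.01 = R$10,245.99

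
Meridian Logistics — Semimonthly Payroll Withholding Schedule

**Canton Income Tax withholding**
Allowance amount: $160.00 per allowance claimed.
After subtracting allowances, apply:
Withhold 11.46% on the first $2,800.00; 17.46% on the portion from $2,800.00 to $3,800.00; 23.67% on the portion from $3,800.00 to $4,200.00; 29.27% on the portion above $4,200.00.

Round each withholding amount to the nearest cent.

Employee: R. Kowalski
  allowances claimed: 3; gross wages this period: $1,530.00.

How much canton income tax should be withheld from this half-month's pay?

Canton Income Tax: taxable = $1,530.00 − 3×$160.00 = $1,050.00
  11.46% × $1,050.00 = $120.33

$120.33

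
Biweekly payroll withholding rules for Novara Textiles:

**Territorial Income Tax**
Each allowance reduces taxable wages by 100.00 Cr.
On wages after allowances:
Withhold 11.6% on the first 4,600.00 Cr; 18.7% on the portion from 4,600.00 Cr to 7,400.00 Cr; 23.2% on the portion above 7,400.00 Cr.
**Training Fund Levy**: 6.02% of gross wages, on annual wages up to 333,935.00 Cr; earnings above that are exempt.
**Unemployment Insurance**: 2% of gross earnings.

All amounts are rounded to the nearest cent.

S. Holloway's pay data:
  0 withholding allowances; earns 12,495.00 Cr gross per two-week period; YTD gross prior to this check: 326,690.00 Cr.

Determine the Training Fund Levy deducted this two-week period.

436.15 Cr

Training Fund Levy: cap 333,935.00 Cr − YTD 326,690.00 Cr = 7,245.00 Cr subject; 6.02% × 7,245.00 Cr = 436.15 Cr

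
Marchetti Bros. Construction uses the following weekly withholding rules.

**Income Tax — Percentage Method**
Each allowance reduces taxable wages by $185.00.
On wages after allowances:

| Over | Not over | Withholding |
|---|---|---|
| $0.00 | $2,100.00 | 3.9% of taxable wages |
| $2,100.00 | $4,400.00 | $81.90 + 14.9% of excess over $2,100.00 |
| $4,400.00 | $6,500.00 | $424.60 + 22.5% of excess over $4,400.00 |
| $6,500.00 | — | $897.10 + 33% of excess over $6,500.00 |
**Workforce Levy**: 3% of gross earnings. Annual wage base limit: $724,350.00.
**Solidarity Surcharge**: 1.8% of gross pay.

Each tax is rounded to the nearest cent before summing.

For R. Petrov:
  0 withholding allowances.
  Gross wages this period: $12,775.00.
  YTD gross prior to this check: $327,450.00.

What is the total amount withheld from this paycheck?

Income Tax: taxable = $12,775.00
  $897.10 + 33% × ($12,775.00 − $6,500.00) = $897.10 + 33% × $6,275.00 = $2,967.85
Workforce Levy: 3% × $12,775.00 = $383.25
Solidarity Surcharge: 1.8% × $12,775.00 = $229.95
Total: $2,967.85 + $383.25 + $229.95 = $3,581.05

$3,581.05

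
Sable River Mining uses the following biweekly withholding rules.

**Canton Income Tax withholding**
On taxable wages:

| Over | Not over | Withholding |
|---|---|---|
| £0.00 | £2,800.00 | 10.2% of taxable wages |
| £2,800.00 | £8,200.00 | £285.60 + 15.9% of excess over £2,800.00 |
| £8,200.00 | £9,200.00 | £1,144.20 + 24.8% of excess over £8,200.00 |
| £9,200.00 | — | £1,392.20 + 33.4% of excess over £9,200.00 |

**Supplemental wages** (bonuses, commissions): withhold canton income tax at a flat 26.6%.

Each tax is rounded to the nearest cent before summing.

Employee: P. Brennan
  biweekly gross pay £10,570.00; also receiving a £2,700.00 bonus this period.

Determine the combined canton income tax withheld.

£2,567.98

Canton Income Tax: taxable = £10,570.00
  £1,392.20 + 33.4% × (£10,570.00 − £9,200.00) = £1,392.20 + 33.4% × £1,370.00 = £1,849.78
Supplemental (26.6% flat on bonus): 26.6% × £2,700.00 = £718.20
Total canton income tax: £1,849.78 + £718.20 = £2,567.98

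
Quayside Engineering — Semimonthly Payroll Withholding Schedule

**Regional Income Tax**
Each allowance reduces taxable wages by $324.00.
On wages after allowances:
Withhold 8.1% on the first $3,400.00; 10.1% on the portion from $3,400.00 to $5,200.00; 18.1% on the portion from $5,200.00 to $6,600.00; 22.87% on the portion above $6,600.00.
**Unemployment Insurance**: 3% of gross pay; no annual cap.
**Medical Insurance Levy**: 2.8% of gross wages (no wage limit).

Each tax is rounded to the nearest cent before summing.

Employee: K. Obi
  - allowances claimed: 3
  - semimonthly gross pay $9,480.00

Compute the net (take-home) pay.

$7,783.20

Regional Income Tax: taxable = $9,480.00 − 3×$324.00 = $8,508.00
  $710.60 + 22.87% × ($8,508.00 − $6,600.00) = $710.60 + 22.87% × $1,908.00 = $1,146.96
Unemployment Insurance: 3% × $9,480.00 = $284.40
Medical Insurance Levy: 2.8% × $9,480.00 = $265.44
Total withheld: $1,146.96 + $284.40 + $265.44 = $1,696.80
Net pay: $9,480.00 − $1,696.80 = $7,783.20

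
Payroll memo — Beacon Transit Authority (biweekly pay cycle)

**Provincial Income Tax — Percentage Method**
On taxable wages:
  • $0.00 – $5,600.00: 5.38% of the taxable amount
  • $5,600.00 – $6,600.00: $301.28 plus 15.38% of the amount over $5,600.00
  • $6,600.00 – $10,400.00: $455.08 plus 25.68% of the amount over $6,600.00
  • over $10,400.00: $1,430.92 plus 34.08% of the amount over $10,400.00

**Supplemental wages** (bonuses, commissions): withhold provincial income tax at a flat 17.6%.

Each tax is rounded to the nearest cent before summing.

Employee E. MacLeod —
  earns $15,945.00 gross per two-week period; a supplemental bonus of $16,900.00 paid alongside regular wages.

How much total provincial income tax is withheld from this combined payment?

$6,295.06

Provincial Income Tax: taxable = $15,945.00
  $1,430.92 + 34.08% × ($15,945.00 − $10,400.00) = $1,430.92 + 34.08% × $5,545.00 = $3,320.66
Supplemental (17.6% flat on bonus): 17.6% × $16,900.00 = $2,974.40
Total provincial income tax: $3,320.66 + $2,974.40 = $6,295.06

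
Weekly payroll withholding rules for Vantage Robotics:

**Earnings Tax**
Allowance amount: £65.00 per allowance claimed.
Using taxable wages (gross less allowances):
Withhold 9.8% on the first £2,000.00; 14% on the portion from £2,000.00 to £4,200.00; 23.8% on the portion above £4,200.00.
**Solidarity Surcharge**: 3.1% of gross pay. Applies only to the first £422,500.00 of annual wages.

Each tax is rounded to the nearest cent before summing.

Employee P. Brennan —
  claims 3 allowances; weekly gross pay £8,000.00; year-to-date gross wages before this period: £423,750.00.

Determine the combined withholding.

Earnings Tax: taxable = £8,000.00 − 3×£65.00 = £7,805.00
  £504.00 + 23.8% × (£7,805.00 − £4,200.00) = £504.00 + 23.8% × £3,605.00 = £1,361.99
Solidarity Surcharge: YTD £423,750.00 ≥ cap £422,500.00 → £0.00
Total: £1,361.99 + £0.00 = £1,361.99

£1,361.99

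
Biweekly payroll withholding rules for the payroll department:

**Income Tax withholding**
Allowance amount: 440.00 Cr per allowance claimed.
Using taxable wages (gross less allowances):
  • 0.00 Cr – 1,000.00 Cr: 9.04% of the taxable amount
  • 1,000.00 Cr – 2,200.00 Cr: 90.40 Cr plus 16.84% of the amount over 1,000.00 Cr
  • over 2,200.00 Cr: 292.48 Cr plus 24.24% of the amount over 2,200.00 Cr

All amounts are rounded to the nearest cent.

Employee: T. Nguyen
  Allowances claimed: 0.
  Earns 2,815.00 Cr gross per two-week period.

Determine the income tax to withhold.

Income Tax: taxable = 2,815.00 Cr
  292.48 Cr + 24.24% × (2,815.00 Cr − 2,200.00 Cr) = 292.48 Cr + 24.24% × 615.00 Cr = 441.56 Cr

441.56 Cr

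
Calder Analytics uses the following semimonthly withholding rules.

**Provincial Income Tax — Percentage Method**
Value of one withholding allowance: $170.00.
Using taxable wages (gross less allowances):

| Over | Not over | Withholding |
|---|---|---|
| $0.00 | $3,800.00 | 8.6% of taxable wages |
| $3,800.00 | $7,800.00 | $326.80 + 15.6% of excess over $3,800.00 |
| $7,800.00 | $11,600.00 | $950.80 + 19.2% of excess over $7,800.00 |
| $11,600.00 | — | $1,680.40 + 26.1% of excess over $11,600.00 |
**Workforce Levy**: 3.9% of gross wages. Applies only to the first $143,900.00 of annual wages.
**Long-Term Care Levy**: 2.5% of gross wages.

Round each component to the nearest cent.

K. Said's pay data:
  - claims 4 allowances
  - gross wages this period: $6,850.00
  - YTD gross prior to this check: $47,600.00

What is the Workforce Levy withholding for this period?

Workforce Levy: 3.9% × $6,850.00 = $267.15

$267.15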